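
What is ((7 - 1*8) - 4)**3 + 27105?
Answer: 26980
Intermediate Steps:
((7 - 1*8) - 4)**3 + 27105 = ((7 - 8) - 4)**3 + 27105 = (-1 - 4)**3 + 27105 = (-5)**3 + 27105 = -125 + 27105 = 26980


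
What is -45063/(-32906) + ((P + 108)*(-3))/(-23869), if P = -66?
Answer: 1079754903/785433314 ≈ 1.3747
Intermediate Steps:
-45063/(-32906) + ((P + 108)*(-3))/(-23869) = -45063/(-32906) + ((-66 + 108)*(-3))/(-23869) = -45063*(-1/32906) + (42*(-3))*(-1/23869) = 45063/32906 - 126*(-1/23869) = 45063/32906 + 126/23869 = 1079754903/785433314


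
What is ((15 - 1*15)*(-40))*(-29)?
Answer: 0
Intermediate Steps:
((15 - 1*15)*(-40))*(-29) = ((15 - 15)*(-40))*(-29) = (0*(-40))*(-29) = 0*(-29) = 0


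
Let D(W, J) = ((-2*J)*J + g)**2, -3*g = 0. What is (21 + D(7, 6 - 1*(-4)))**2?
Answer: 1601680441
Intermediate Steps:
g = 0 (g = -1/3*0 = 0)
D(W, J) = 4*J**4 (D(W, J) = ((-2*J)*J + 0)**2 = (-2*J**2 + 0)**2 = (-2*J**2)**2 = 4*J**4)
(21 + D(7, 6 - 1*(-4)))**2 = (21 + 4*(6 - 1*(-4))**4)**2 = (21 + 4*(6 + 4)**4)**2 = (21 + 4*10**4)**2 = (21 + 4*10000)**2 = (21 + 40000)**2 = 40021**2 = 1601680441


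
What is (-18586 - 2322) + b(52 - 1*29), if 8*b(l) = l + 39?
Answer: -83601/4 ≈ -20900.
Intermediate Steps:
b(l) = 39/8 + l/8 (b(l) = (l + 39)/8 = (39 + l)/8 = 39/8 + l/8)
(-18586 - 2322) + b(52 - 1*29) = (-18586 - 2322) + (39/8 + (52 - 1*29)/8) = -20908 + (39/8 + (52 - 29)/8) = -20908 + (39/8 + (1/8)*23) = -20908 + (39/8 + 23/8) = -20908 + 31/4 = -83601/4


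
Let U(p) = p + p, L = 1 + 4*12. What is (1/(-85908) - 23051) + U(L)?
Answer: -1971846325/85908 ≈ -22953.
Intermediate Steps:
L = 49 (L = 1 + 48 = 49)
U(p) = 2*p
(1/(-85908) - 23051) + U(L) = (1/(-85908) - 23051) + 2*49 = (-1/85908 - 23051) + 98 = -1980265309/85908 + 98 = -1971846325/85908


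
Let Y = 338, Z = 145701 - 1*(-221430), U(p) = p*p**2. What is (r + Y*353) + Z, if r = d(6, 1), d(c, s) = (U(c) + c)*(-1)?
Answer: 486223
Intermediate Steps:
U(p) = p**3
Z = 367131 (Z = 145701 + 221430 = 367131)
d(c, s) = -c - c**3 (d(c, s) = (c**3 + c)*(-1) = (c + c**3)*(-1) = -c - c**3)
r = -222 (r = -1*6 - 1*6**3 = -6 - 1*216 = -6 - 216 = -222)
(r + Y*353) + Z = (-222 + 338*353) + 367131 = (-222 + 119314) + 367131 = 119092 + 367131 = 486223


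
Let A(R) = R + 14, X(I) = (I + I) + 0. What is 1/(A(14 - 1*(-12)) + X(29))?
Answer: 1/98 ≈ 0.010204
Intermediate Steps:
X(I) = 2*I (X(I) = 2*I + 0 = 2*I)
A(R) = 14 + R
1/(A(14 - 1*(-12)) + X(29)) = 1/((14 + (14 - 1*(-12))) + 2*29) = 1/((14 + (14 + 12)) + 58) = 1/((14 + 26) + 58) = 1/(40 + 58) = 1/98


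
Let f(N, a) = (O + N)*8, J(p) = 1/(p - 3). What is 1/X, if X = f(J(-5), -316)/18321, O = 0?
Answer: -18321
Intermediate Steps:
J(p) = 1/(-3 + p)
f(N, a) = 8*N (f(N, a) = (0 + N)*8 = N*8 = 8*N)
X = -1/18321 (X = (8/(-3 - 5))/18321 = (8/(-8))*(1/18321) = (8*(-1/8))*(1/18321) = -1*1/18321 = -1/18321 ≈ -5.4582e-5)
1/X = 1/(-1/18321) = -18321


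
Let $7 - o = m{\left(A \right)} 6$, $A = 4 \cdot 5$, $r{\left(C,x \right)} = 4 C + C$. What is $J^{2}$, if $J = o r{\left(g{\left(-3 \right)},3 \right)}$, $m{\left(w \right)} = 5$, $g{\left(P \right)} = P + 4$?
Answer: $13225$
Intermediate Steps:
$g{\left(P \right)} = 4 + P$
$r{\left(C,x \right)} = 5 C$
$A = 20$
$o = -23$ ($o = 7 - 5 \cdot 6 = 7 - 30 = -23$)
$J = -115$ ($J = - 23 \cdot 5 \left(4 - 3\right) = - 23 \cdot 5 \cdot 1 = \left(-23\right) 5 = -115$)
$J^{2} = \left(-115\right)^{2} = 13225$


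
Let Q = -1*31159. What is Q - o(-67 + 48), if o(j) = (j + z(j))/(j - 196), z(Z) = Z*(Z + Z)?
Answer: -6698482/215 ≈ -31156.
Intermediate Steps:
z(Z) = 2*Z² (z(Z) = Z*(2*Z) = 2*Z²)
o(j) = (j + 2*j²)/(-196 + j) (o(j) = (j + 2*j²)/(j - 196) = (j + 2*j²)/(-196 + j))
Q = -31159
Q - o(-67 + 48) = -31159 - (-67 + 48)*(1 + 2*(-67 + 48))/(-196 + (-67 + 48)) = -31159 - (-19)*(1 + 2*(-19))/(-196 - 19) = -31159 - (-19)*(1 - 38)/(-215) = -31159 - (-19)*(-1)*(-37)/215 = -31159 - 1*(-703/215) = -31159 + 703/215 = -6698482/215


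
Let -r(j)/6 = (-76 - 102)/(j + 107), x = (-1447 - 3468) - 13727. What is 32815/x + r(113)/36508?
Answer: -32942786843/18716008740 ≈ -1.7601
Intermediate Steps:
x = -18642 (x = -4915 - 13727 = -18642)
r(j) = 1068/(107 + j) (r(j) = -6*(-76 - 102)/(j + 107) = -(-1068)/(107 + j) = 1068/(107 + j))
32815/x + r(113)/36508 = 32815/(-18642) + (1068/(107 + 113))/36508 = 32815*(-1/18642) + (1068/220)*(1/36508) = -32815/18642 + (1068*(1/220))*(1/36508) = -32815/18642 + (267/55)*(1/36508) = -32815/18642 + 267/2007940 = -32942786843/18716008740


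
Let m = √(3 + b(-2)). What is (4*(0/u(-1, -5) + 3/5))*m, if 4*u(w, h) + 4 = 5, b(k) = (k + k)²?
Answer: 12*√19/5 ≈ 10.461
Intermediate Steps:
b(k) = 4*k² (b(k) = (2*k)² = 4*k²)
u(w, h) = ¼ (u(w, h) = -1 + (¼)*5 = -1 + 5/4 = ¼)
m = √19 (m = √(3 + 4*(-2)²) = √(3 + 4*4) = √(3 + 16) = √19 ≈ 4.3589)
(4*(0/u(-1, -5) + 3/5))*m = (4*(0/(¼) + 3/5))*√19 = (4*(0*4 + 3*(⅕)))*√19 = (4*(0 + ⅗))*√19 = (4*(⅗))*√19 = 12*√19/5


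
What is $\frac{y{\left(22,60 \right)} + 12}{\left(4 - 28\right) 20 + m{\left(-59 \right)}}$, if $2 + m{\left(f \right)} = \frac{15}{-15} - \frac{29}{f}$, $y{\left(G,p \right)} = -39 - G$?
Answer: $\frac{2891}{28468} \approx 0.10155$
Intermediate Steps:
$m{\left(f \right)} = -3 - \frac{29}{f}$ ($m{\left(f \right)} = -2 + \left(\frac{15}{-15} - \frac{29}{f}\right) = -2 + \left(15 \left(- \frac{1}{15}\right) - \frac{29}{f}\right) = -2 - \left(1 + \frac{29}{f}\right) = -3 - \frac{29}{f}$)
$\frac{y{\left(22,60 \right)} + 12}{\left(4 - 28\right) 20 + m{\left(-59 \right)}} = \frac{\left(-39 - 22\right) + 12}{\left(4 - 28\right) 20 - \left(3 + \frac{29}{-59}\right)} = \frac{\left(-39 - 22\right) + 12}{\left(-24\right) 20 - \frac{148}{59}} = \frac{-61 + 12}{-480 + \left(-3 + \frac{29}{59}\right)} = - \frac{49}{-480 - \frac{148}{59}} = - \frac{49}{- \frac{28468}{59}} = \left(-49\right) \left(- \frac{59}{28468}\right) = \frac{2891}{28468}$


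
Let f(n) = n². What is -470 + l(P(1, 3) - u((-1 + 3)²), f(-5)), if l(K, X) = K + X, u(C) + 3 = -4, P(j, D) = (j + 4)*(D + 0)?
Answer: -423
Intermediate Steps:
P(j, D) = D*(4 + j) (P(j, D) = (4 + j)*D = D*(4 + j))
u(C) = -7 (u(C) = -3 - 4 = -7)
-470 + l(P(1, 3) - u((-1 + 3)²), f(-5)) = -470 + ((3*(4 + 1) - 1*(-7)) + (-5)²) = -470 + ((3*5 + 7) + 25) = -470 + ((15 + 7) + 25) = -470 + (22 + 25) = -470 + 47 = -423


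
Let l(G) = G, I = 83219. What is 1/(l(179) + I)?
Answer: 1/83398 ≈ 1.1991e-5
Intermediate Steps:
1/(l(179) + I) = 1/(179 + 83219) = 1/83398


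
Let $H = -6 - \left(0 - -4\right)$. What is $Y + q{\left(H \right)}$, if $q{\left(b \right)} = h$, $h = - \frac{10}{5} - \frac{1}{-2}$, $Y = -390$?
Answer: $- \frac{783}{2} \approx -391.5$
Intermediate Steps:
$H = -10$ ($H = -6 - \left(0 + 4\right) = -6 - 4 = -10$)
$h = - \frac{3}{2}$ ($h = \left(-10\right) \frac{1}{5} - - \frac{1}{2} = -2 + \frac{1}{2} = - \frac{3}{2} \approx -1.5$)
$q{\left(b \right)} = - \frac{3}{2}$
$Y + q{\left(H \right)} = -390 - \frac{3}{2} = - \frac{783}{2}$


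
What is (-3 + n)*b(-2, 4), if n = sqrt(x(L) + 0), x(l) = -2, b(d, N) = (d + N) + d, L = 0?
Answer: 0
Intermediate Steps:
b(d, N) = N + 2*d (b(d, N) = (N + d) + d = N + 2*d)
n = I*sqrt(2) (n = sqrt(-2 + 0) = sqrt(-2) = I*sqrt(2) ≈ 1.4142*I)
(-3 + n)*b(-2, 4) = (-3 + I*sqrt(2))*(4 + 2*(-2)) = (-3 + I*sqrt(2))*(4 - 4) = (-3 + I*sqrt(2))*0 = 0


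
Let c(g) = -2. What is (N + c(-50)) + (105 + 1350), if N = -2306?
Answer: -853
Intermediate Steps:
(N + c(-50)) + (105 + 1350) = (-2306 - 2) + (105 + 1350) = -2308 + 1455 = -853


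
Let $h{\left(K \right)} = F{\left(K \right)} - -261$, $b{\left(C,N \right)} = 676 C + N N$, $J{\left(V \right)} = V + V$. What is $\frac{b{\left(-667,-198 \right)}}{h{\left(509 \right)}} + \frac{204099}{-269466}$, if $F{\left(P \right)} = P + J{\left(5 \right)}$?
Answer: $- \frac{9257926319}{17515290} \approx -528.56$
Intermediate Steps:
$J{\left(V \right)} = 2 V$
$F{\left(P \right)} = 10 + P$ ($F{\left(P \right)} = P + 2 \cdot 5 = P + 10 = 10 + P$)
$b{\left(C,N \right)} = N^{2} + 676 C$ ($b{\left(C,N \right)} = 676 C + N^{2} = N^{2} + 676 C$)
$h{\left(K \right)} = 271 + K$ ($h{\left(K \right)} = \left(10 + K\right) - -261 = \left(10 + K\right) + 261 = 271 + K$)
$\frac{b{\left(-667,-198 \right)}}{h{\left(509 \right)}} + \frac{204099}{-269466} = \frac{\left(-198\right)^{2} + 676 \left(-667\right)}{271 + 509} + \frac{204099}{-269466} = \frac{39204 - 450892}{780} + 204099 \left(- \frac{1}{269466}\right) = \left(-411688\right) \frac{1}{780} - \frac{68033}{89822} = - \frac{102922}{195} - \frac{68033}{89822} = - \frac{9257926319}{17515290}$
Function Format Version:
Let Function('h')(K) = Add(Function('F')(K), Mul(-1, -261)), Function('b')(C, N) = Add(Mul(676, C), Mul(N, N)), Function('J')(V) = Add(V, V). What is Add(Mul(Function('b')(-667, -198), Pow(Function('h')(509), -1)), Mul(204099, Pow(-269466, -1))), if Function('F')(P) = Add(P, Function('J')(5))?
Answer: Rational(-9257926319, 17515290) ≈ -528.56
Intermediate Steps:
Function('J')(V) = Mul(2, V)
Function('F')(P) = Add(10, P) (Function('F')(P) = Add(P, Mul(2, 5)) = Add(P, 10) = Add(10, P))
Function('b')(C, N) = Add(Pow(N, 2), Mul(676, C)) (Function('b')(C, N) = Add(Mul(676, C), Pow(N, 2)) = Add(Pow(N, 2), Mul(676, C)))
Function('h')(K) = Add(271, K) (Function('h')(K) = Add(Add(10, K), Mul(-1, -261)) = Add(Add(10, K), 261) = Add(271, K))
Add(Mul(Function('b')(-667, -198), Pow(Function('h')(509), -1)), Mul(204099, Pow(-269466, -1))) = Add(Mul(Add(Pow(-198, 2), Mul(676, -667)), Pow(Add(271, 509), -1)), Mul(204099, Pow(-269466, -1))) = Add(Mul(Add(39204, -450892), Pow(780, -1)), Mul(204099, Rational(-1, 269466))) = Add(Mul(-411688, Rational(1, 780)), Rational(-68033, 89822)) = Add(Rational(-102922, 195), Rational(-68033, 89822)) = Rational(-9257926319, 17515290)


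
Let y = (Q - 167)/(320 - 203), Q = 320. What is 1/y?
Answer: 13/17 ≈ 0.76471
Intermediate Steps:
y = 17/13 (y = (320 - 167)/(320 - 203) = 153/117 = 153*(1/117) = 17/13 ≈ 1.3077)
1/y = 1/(17/13) = 13/17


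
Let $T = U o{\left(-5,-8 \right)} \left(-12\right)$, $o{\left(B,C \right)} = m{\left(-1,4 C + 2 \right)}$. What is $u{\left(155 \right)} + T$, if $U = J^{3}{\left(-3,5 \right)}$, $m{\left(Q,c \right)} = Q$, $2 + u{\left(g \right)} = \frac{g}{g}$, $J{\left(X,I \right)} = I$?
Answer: $1499$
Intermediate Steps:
$u{\left(g \right)} = -1$ ($u{\left(g \right)} = -2 + \frac{g}{g} = -2 + 1 = -1$)
$o{\left(B,C \right)} = -1$
$U = 125$ ($U = 5^{3} = 125$)
$T = 1500$ ($T = 125 \left(-1\right) \left(-12\right) = \left(-125\right) \left(-12\right) = 1500$)
$u{\left(155 \right)} + T = -1 + 1500 = 1499$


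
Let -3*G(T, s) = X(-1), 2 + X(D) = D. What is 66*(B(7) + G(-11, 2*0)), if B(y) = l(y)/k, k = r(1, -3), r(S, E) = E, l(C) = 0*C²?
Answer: 66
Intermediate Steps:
l(C) = 0
X(D) = -2 + D
k = -3
B(y) = 0 (B(y) = 0/(-3) = 0*(-⅓) = 0)
G(T, s) = 1 (G(T, s) = -(-2 - 1)/3 = -⅓*(-3) = 1)
66*(B(7) + G(-11, 2*0)) = 66*(0 + 1) = 66*1 = 66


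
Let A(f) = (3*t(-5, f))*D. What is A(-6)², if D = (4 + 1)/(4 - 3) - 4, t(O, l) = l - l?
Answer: 0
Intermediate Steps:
t(O, l) = 0
D = 1 (D = 5/1 - 4 = 5*1 - 4 = 5 - 4 = 1)
A(f) = 0 (A(f) = (3*0)*1 = 0*1 = 0)
A(-6)² = 0² = 0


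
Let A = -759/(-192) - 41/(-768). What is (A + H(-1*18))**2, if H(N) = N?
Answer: 115498009/589824 ≈ 195.82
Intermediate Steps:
A = 3077/768 (A = -759*(-1/192) - 41*(-1/768) = 253/64 + 41/768 = 3077/768 ≈ 4.0065)
(A + H(-1*18))**2 = (3077/768 - 1*18)**2 = (3077/768 - 18)**2 = (-10747/768)**2 = 115498009/589824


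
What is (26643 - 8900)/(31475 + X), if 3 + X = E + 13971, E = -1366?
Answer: 1613/4007 ≈ 0.40255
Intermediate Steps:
X = 12602 (X = -3 + (-1366 + 13971) = -3 + 12605 = 12602)
(26643 - 8900)/(31475 + X) = (26643 - 8900)/(31475 + 12602) = 17743/44077 = 17743*(1/44077) = 1613/4007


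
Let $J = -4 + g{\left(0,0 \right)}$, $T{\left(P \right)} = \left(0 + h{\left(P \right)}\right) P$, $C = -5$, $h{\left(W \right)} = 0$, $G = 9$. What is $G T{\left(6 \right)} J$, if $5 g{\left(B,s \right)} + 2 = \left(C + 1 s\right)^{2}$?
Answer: $0$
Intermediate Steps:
$T{\left(P \right)} = 0$ ($T{\left(P \right)} = \left(0 + 0\right) P = 0 P = 0$)
$g{\left(B,s \right)} = - \frac{2}{5} + \frac{\left(-5 + s\right)^{2}}{5}$ ($g{\left(B,s \right)} = - \frac{2}{5} + \frac{\left(-5 + 1 s\right)^{2}}{5} = - \frac{2}{5} + \frac{\left(-5 + s\right)^{2}}{5}$)
$J = \frac{3}{5}$ ($J = -4 - \left(\frac{2}{5} - \frac{\left(-5 + 0\right)^{2}}{5}\right) = -4 - \left(\frac{2}{5} - \frac{\left(-5\right)^{2}}{5}\right) = -4 + \left(- \frac{2}{5} + \frac{1}{5} \cdot 25\right) = -4 + \left(- \frac{2}{5} + 5\right) = -4 + \frac{23}{5} = \frac{3}{5} \approx 0.6$)
$G T{\left(6 \right)} J = 9 \cdot 0 \cdot \frac{3}{5} = 0 \cdot \frac{3}{5} = 0$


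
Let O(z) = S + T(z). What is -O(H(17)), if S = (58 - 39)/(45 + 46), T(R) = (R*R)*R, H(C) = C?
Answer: -447102/91 ≈ -4913.2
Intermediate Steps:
T(R) = R³ (T(R) = R²*R = R³)
S = 19/91 ≈ 0.20879
O(z) = 19/91 + z³
-O(H(17)) = -(19/91 + 17³) = -(19/91 + 4913) = -1*447102/91 = -447102/91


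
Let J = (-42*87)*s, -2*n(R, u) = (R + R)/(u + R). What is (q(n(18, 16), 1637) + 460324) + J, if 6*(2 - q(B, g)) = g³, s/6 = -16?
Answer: -4381915193/6 ≈ -7.3032e+8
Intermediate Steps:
n(R, u) = -R/(R + u) (n(R, u) = -(R + R)/(2*(u + R)) = -2*R/(2*(R + u)) = -R/(R + u))
s = -96 (s = 6*(-16) = -96)
q(B, g) = 2 - g³/6
J = 350784 (J = -42*87*(-96) = -3654*(-96) = 350784)
(q(n(18, 16), 1637) + 460324) + J = ((2 - ⅙*1637³) + 460324) + 350784 = ((2 - ⅙*4386781853) + 460324) + 350784 = ((2 - 4386781853/6) + 460324) + 350784 = (-4386781841/6 + 460324) + 350784 = -4384019897/6 + 350784 = -4381915193/6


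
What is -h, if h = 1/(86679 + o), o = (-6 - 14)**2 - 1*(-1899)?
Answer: -1/88978 ≈ -1.1239e-5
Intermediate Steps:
o = 2299 (o = (-20)**2 + 1899 = 400 + 1899 = 2299)
h = 1/88978 (h = 1/(86679 + 2299) = 1/88978 ≈ 1.1239e-5)
-h = -1*1/88978 = -1/88978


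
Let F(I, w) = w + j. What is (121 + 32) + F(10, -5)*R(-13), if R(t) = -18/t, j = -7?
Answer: 1773/13 ≈ 136.38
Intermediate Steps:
F(I, w) = -7 + w (F(I, w) = w - 7 = -7 + w)
(121 + 32) + F(10, -5)*R(-13) = (121 + 32) + (-7 - 5)*(-18/(-13)) = 153 - (-216)*(-1)/13 = 153 - 12*18/13 = 153 - 216/13 = 1773/13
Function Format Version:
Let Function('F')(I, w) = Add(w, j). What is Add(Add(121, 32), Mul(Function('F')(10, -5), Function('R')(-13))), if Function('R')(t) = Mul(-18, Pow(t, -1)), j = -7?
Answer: Rational(1773, 13) ≈ 136.38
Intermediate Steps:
Function('F')(I, w) = Add(-7, w) (Function('F')(I, w) = Add(w, -7) = Add(-7, w))
Add(Add(121, 32), Mul(Function('F')(10, -5), Function('R')(-13))) = Add(Add(121, 32), Mul(Add(-7, -5), Mul(-18, Pow(-13, -1)))) = Add(153, Mul(-12, Mul(-18, Rational(-1, 13)))) = Add(153, Mul(-12, Rational(18, 13))) = Add(153, Rational(-216, 13)) = Rational(1773, 13)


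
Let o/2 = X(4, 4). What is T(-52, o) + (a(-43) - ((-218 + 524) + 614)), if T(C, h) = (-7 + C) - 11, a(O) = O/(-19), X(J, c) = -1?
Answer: -18767/19 ≈ -987.74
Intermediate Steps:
a(O) = -O/19 (a(O) = O*(-1/19) = -O/19)
o = -2 (o = 2*(-1) = -2)
T(C, h) = -18 + C
T(-52, o) + (a(-43) - ((-218 + 524) + 614)) = (-18 - 52) + (-1/19*(-43) - ((-218 + 524) + 614)) = -70 + (43/19 - (306 + 614)) = -70 + (43/19 - 1*920) = -70 + (43/19 - 920) = -70 - 17437/19 = -18767/19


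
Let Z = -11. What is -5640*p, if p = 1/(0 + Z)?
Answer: 5640/11 ≈ 512.73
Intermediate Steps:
p = -1/11 (p = 1/(0 - 11) = 1/(-11) = -1/11 ≈ -0.090909)
-5640*p = -5640*(-1/11) = 5640/11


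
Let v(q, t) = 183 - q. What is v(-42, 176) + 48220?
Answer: 48445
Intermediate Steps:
v(-42, 176) + 48220 = (183 - 1*(-42)) + 48220 = (183 + 42) + 48220 = 225 + 48220 = 48445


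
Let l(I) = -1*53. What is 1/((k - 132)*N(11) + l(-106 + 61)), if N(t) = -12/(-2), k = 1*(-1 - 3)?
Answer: -1/869 ≈ -0.0011507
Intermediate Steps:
k = -4 (k = 1*(-4) = -4)
l(I) = -53
N(t) = 6 (N(t) = -12*(-½) = 6)
1/((k - 132)*N(11) + l(-106 + 61)) = 1/((-4 - 132)*6 - 53) = 1/(-136*6 - 53) = 1/(-816 - 53) = 1/(-869) = -1/869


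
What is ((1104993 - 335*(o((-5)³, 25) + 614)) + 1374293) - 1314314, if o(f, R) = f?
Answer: 1001157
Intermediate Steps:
((1104993 - 335*(o((-5)³, 25) + 614)) + 1374293) - 1314314 = ((1104993 - 335*((-5)³ + 614)) + 1374293) - 1314314 = ((1104993 - 335*(-125 + 614)) + 1374293) - 1314314 = ((1104993 - 335*489) + 1374293) - 1314314 = ((1104993 - 163815) + 1374293) - 1314314 = (941178 + 1374293) - 1314314 = 2315471 - 1314314 = 1001157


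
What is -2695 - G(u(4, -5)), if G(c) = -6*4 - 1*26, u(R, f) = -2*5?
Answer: -2645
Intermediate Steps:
u(R, f) = -10
G(c) = -50 (G(c) = -24 - 26 = -50)
-2695 - G(u(4, -5)) = -2695 - 1*(-50) = -2695 + 50 = -2645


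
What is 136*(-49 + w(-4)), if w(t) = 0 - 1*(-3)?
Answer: -6256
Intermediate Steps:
w(t) = 3 (w(t) = 0 + 3 = 3)
136*(-49 + w(-4)) = 136*(-49 + 3) = 136*(-46) = -6256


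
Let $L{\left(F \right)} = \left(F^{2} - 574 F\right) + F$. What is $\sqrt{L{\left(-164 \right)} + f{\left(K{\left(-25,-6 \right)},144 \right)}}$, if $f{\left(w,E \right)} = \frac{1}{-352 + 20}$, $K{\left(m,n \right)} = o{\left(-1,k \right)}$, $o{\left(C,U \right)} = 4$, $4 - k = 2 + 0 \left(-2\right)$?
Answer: $\frac{5 \sqrt{133225541}}{166} \approx 347.66$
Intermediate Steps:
$k = 2$ ($k = 4 - \left(2 + 0 \left(-2\right)\right) = 4 - \left(2 + 0\right) = 4 - 2 = 2$)
$K{\left(m,n \right)} = 4$
$L{\left(F \right)} = F^{2} - 573 F$
$f{\left(w,E \right)} = - \frac{1}{332}$ ($f{\left(w,E \right)} = \frac{1}{-332} = - \frac{1}{332}$)
$\sqrt{L{\left(-164 \right)} + f{\left(K{\left(-25,-6 \right)},144 \right)}} = \sqrt{- 164 \left(-573 - 164\right) - \frac{1}{332}} = \sqrt{\left(-164\right) \left(-737\right) - \frac{1}{332}} = \sqrt{120868 - \frac{1}{332}} = \sqrt{\frac{40128175}{332}} = \frac{5 \sqrt{133225541}}{166}$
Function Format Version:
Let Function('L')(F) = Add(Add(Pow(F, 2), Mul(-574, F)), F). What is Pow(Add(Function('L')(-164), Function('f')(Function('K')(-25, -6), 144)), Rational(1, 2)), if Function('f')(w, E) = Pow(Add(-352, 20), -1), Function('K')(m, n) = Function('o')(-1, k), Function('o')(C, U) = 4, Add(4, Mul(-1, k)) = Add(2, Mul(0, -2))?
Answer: Mul(Rational(5, 166), Pow(133225541, Rational(1, 2))) ≈ 347.66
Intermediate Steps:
k = 2 (k = Add(4, Mul(-1, Add(2, Mul(0, -2)))) = Add(4, Mul(-1, Add(2, 0))) = Add(4, Mul(-1, 2)) = Add(4, -2) = 2)
Function('K')(m, n) = 4
Function('L')(F) = Add(Pow(F, 2), Mul(-573, F))
Function('f')(w, E) = Rational(-1, 332) (Function('f')(w, E) = Pow(-332, -1) = Rational(-1, 332))
Pow(Add(Function('L')(-164), Function('f')(Function('K')(-25, -6), 144)), Rational(1, 2)) = Pow(Add(Mul(-164, Add(-573, -164)), Rational(-1, 332)), Rational(1, 2)) = Pow(Add(Mul(-164, -737), Rational(-1, 332)), Rational(1, 2)) = Pow(Add(120868, Rational(-1, 332)), Rational(1, 2)) = Pow(Rational(40128175, 332), Rational(1, 2)) = Mul(Rational(5, 166), Pow(133225541, Rational(1, 2)))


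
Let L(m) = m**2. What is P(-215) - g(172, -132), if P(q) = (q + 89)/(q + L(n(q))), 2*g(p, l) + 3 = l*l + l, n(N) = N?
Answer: -397733571/46010 ≈ -8644.5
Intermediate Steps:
g(p, l) = -3/2 + l/2 + l**2/2 (g(p, l) = -3/2 + (l*l + l)/2 = -3/2 + (l**2 + l)/2 = -3/2 + (l + l**2)/2 = -3/2 + (l/2 + l**2/2) = -3/2 + l/2 + l**2/2)
P(q) = (89 + q)/(q + q**2) (P(q) = (q + 89)/(q + q**2) = (89 + q)/(q + q**2))
P(-215) - g(172, -132) = (89 - 215)/((-215)*(1 - 215)) - (-3/2 + (1/2)*(-132) + (1/2)*(-132)**2) = -1/215*(-126)/(-214) - (-3/2 - 66 + (1/2)*17424) = -1/215*(-1/214)*(-126) - (-3/2 - 66 + 8712) = -63/23005 - 1*17289/2 = -63/23005 - 17289/2 = -397733571/46010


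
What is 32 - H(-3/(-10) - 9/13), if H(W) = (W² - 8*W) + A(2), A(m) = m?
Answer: 451359/16900 ≈ 26.708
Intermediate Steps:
H(W) = 2 + W² - 8*W (H(W) = (W² - 8*W) + 2 = 2 + W² - 8*W)
32 - H(-3/(-10) - 9/13) = 32 - (2 + (-3/(-10) - 9/13)² - 8*(-3/(-10) - 9/13)) = 32 - (2 + (-3*(-⅒) - 9*1/13)² - 8*(-3*(-⅒) - 9*1/13)) = 32 - (2 + (3/10 - 9/13)² - 8*(3/10 - 9/13)) = 32 - (2 + (-51/130)² - 8*(-51/130)) = 32 - (2 + 2601/16900 + 204/65) = 32 - 1*89441/16900 = 32 - 89441/16900 = 451359/16900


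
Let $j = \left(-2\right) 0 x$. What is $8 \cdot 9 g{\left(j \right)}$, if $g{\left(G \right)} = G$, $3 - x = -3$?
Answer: $0$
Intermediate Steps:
$x = 6$ ($x = 3 - -3 = 3 + 3 = 6$)
$j = 0$ ($j = \left(-2\right) 0 \cdot 6 = 0 \cdot 6 = 0$)
$8 \cdot 9 g{\left(j \right)} = 8 \cdot 9 \cdot 0 = 72 \cdot 0 = 0$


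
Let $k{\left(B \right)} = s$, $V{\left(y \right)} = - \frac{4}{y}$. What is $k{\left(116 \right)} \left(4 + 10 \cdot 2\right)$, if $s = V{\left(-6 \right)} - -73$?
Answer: $1768$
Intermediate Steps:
$s = \frac{221}{3}$ ($s = - \frac{4}{-6} - -73 = \left(-4\right) \left(- \frac{1}{6}\right) + 73 = \frac{2}{3} + 73 = \frac{221}{3} \approx 73.667$)
$k{\left(B \right)} = \frac{221}{3}$
$k{\left(116 \right)} \left(4 + 10 \cdot 2\right) = \frac{221 \left(4 + 10 \cdot 2\right)}{3} = \frac{221 \left(4 + 20\right)}{3} = \frac{221}{3} \cdot 24 = 1768$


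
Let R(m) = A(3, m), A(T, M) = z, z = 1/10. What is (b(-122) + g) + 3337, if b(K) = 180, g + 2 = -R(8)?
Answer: 35149/10 ≈ 3514.9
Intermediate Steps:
z = 1/10 ≈ 0.10000
A(T, M) = 1/10
R(m) = 1/10
g = -21/10 (g = -2 - 1*1/10 = -2 - 1/10 = -21/10 ≈ -2.1000)
(b(-122) + g) + 3337 = (180 - 21/10) + 3337 = 1779/10 + 3337 = 35149/10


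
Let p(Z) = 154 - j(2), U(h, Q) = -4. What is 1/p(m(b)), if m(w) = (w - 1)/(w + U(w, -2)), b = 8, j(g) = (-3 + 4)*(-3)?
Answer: 1/157 ≈ 0.0063694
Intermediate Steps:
j(g) = -3 (j(g) = 1*(-3) = -3)
m(w) = (-1 + w)/(-4 + w) (m(w) = (w - 1)/(w - 4) = (-1 + w)/(-4 + w))
p(Z) = 157 (p(Z) = 154 - 1*(-3) = 154 + 3 = 157)
1/p(m(b)) = 1/157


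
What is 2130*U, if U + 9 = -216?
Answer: -479250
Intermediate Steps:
U = -225 (U = -9 - 216 = -225)
2130*U = 2130*(-225) = -479250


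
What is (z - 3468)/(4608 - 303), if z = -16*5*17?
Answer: -4828/4305 ≈ -1.1215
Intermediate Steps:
z = -1360 (z = -80*17 = -1360)
(z - 3468)/(4608 - 303) = (-1360 - 3468)/(4608 - 303) = -4828/4305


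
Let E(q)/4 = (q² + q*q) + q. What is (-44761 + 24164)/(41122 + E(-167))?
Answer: -20597/263566 ≈ -0.078147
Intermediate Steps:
E(q) = 4*q + 8*q² (E(q) = 4*((q² + q*q) + q) = 4*((q² + q²) + q) = 4*(2*q² + q) = 4*(q + 2*q²) = 4*q + 8*q²)
(-44761 + 24164)/(41122 + E(-167)) = (-44761 + 24164)/(41122 + 4*(-167)*(1 + 2*(-167))) = -20597/(41122 + 4*(-167)*(1 - 334)) = -20597/(41122 + 4*(-167)*(-333)) = -20597/(41122 + 222444) = -20597/263566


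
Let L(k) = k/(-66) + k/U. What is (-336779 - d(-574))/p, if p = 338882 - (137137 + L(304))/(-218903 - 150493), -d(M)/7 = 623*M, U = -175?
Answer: -6058448863166700/722924851125343 ≈ -8.3805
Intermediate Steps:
L(k) = -241*k/11550 (L(k) = k/(-66) + k/(-175) = k*(-1/66) + k*(-1/175) = -k/66 - k/175 = -241*k/11550)
d(M) = -4361*M
p = 722924851125343/2133261900 (p = 338882 - (137137 - 241/11550*304)/(-218903 - 150493) = 338882 - (137137 - 36632/5775)/(-369396) = 338882 - 791929543*(-1)/(5775*369396) = 338882 - 1*(-791929543/2133261900) = 338882 + 791929543/2133261900 = 722924851125343/2133261900 ≈ 3.3888e+5)
(-336779 - d(-574))/p = (-336779 - (-4361)*(-574))/(722924851125343/2133261900) = (-336779 - 1*2503214)*(2133261900/722924851125343) = (-336779 - 2503214)*(2133261900/722924851125343) = -2839993*2133261900/722924851125343 = -6058448863166700/722924851125343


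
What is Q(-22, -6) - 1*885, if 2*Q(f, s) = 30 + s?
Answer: -873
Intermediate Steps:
Q(f, s) = 15 + s/2 (Q(f, s) = (30 + s)/2 = 15 + s/2)
Q(-22, -6) - 1*885 = (15 + (½)*(-6)) - 1*885 = (15 - 3) - 885 = 12 - 885 = -873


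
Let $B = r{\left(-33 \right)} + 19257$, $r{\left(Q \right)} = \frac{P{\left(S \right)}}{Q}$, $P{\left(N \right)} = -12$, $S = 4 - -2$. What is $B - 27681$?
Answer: $- \frac{92660}{11} \approx -8423.6$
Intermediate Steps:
$S = 6$ ($S = 4 + 2 = 6$)
$r{\left(Q \right)} = - \frac{12}{Q}$
$B = \frac{211831}{11}$ ($B = - \frac{12}{-33} + 19257 = \left(-12\right) \left(- \frac{1}{33}\right) + 19257 = \frac{4}{11} + 19257 = \frac{211831}{11} \approx 19257.0$)
$B - 27681 = \frac{211831}{11} - 27681 = - \frac{92660}{11}$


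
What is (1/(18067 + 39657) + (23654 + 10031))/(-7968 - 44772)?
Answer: -1944432941/3044363760 ≈ -0.63870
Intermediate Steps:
(1/(18067 + 39657) + (23654 + 10031))/(-7968 - 44772) = (1/57724 + 33685)/(-52740) = (1/57724 + 33685)*(-1/52740) = (1944432941/57724)*(-1/52740) = -1944432941/3044363760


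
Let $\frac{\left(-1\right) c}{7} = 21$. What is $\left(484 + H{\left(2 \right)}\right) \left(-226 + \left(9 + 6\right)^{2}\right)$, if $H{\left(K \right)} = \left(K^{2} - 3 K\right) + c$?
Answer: $-335$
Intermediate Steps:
$c = -147$ ($c = \left(-7\right) 21 = -147$)
$H{\left(K \right)} = -147 + K^{2} - 3 K$ ($H{\left(K \right)} = \left(K^{2} - 3 K\right) - 147 = -147 + K^{2} - 3 K$)
$\left(484 + H{\left(2 \right)}\right) \left(-226 + \left(9 + 6\right)^{2}\right) = \left(484 - \left(153 - 4\right)\right) \left(-226 + \left(9 + 6\right)^{2}\right) = \left(484 - 149\right) \left(-226 + 15^{2}\right) = \left(484 - 149\right) \left(-226 + 225\right) = 335 \left(-1\right) = -335$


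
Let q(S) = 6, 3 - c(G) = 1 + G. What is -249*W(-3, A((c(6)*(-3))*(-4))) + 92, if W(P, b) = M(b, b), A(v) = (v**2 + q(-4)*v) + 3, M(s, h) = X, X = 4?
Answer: -904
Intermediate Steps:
c(G) = 2 - G (c(G) = 3 - (1 + G) = 3 + (-1 - G) = 2 - G)
M(s, h) = 4
A(v) = 3 + v**2 + 6*v (A(v) = (v**2 + 6*v) + 3 = 3 + v**2 + 6*v)
W(P, b) = 4
-249*W(-3, A((c(6)*(-3))*(-4))) + 92 = -249*4 + 92 = -996 + 92 = -904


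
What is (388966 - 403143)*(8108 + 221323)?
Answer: -3252643287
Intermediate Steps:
(388966 - 403143)*(8108 + 221323) = -14177*229431 = -3252643287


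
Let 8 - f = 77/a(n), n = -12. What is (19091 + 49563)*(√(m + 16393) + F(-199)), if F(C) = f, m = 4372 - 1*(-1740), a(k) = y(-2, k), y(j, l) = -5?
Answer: 8032518/5 + 68654*√22505 ≈ 1.1906e+7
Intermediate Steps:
a(k) = -5
m = 6112 (m = 4372 + 1740 = 6112)
f = 117/5 (f = 8 - 77/(-5) = 8 - 77*(-1)/5 = 8 - 1*(-77/5) = 8 + 77/5 = 117/5 ≈ 23.400)
F(C) = 117/5
(19091 + 49563)*(√(m + 16393) + F(-199)) = (19091 + 49563)*(√(6112 + 16393) + 117/5) = 68654*(√22505 + 117/5) = 68654*(117/5 + √22505) = 8032518/5 + 68654*√22505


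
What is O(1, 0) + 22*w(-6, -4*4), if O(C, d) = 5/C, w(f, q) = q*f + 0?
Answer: 2117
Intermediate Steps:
w(f, q) = f*q (w(f, q) = f*q + 0 = f*q)
O(1, 0) + 22*w(-6, -4*4) = 5/1 + 22*(-(-24)*4) = 5*1 + 22*(-6*(-16)) = 5 + 22*96 = 5 + 2112 = 2117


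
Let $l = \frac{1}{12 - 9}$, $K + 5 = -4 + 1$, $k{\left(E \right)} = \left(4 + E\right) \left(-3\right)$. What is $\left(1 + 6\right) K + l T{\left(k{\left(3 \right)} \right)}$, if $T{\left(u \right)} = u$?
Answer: $-63$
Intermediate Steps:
$k{\left(E \right)} = -12 - 3 E$
$K = -8$ ($K = -5 + \left(-4 + 1\right) = -5 - 3 = -8$)
$l = \frac{1}{3} \approx 0.33333$
$\left(1 + 6\right) K + l T{\left(k{\left(3 \right)} \right)} = \left(1 + 6\right) \left(-8\right) + \frac{-12 - 9}{3} = 7 \left(-8\right) + \frac{-12 - 9}{3} = -56 + \frac{1}{3} \left(-21\right) = -56 - 7 = -63$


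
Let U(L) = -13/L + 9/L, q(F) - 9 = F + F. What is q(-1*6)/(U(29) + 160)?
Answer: -87/4636 ≈ -0.018766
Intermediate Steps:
q(F) = 9 + 2*F (q(F) = 9 + (F + F) = 9 + 2*F)
U(L) = -4/L
q(-1*6)/(U(29) + 160) = (9 + 2*(-1*6))/(-4/29 + 160) = (9 + 2*(-6))/(-4*1/29 + 160) = (9 - 12)/(-4/29 + 160) = -3/4636/29 = -3*29/4636 = -87/4636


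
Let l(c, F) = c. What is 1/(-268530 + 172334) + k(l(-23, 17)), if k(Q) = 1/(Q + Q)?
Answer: -48121/2212508 ≈ -0.021750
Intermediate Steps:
k(Q) = 1/(2*Q)
1/(-268530 + 172334) + k(l(-23, 17)) = 1/(-268530 + 172334) + (½)/(-23) = 1/(-96196) + (½)*(-1/23) = -1/96196 - 1/46 = -48121/2212508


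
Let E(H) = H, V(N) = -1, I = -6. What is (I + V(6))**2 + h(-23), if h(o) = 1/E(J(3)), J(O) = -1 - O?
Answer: 195/4 ≈ 48.750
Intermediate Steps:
h(o) = -1/4 (h(o) = 1/(-1 - 1*3) = 1/(-1 - 3) = 1/(-4) = -1/4)
(I + V(6))**2 + h(-23) = (-6 - 1)**2 - 1/4 = (-7)**2 - 1/4 = 49 - 1/4 = 195/4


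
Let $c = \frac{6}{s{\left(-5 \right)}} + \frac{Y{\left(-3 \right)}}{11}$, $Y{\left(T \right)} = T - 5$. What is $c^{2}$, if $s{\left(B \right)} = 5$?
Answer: $\frac{676}{3025} \approx 0.22347$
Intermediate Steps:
$Y{\left(T \right)} = -5 + T$
$c = \frac{26}{55}$ ($c = \frac{6}{5} + \frac{-5 - 3}{11} = 6 \cdot \frac{1}{5} - \frac{8}{11} = \frac{6}{5} - \frac{8}{11} = \frac{26}{55} \approx 0.47273$)
$c^{2} = \left(\frac{26}{55}\right)^{2} = \frac{676}{3025}$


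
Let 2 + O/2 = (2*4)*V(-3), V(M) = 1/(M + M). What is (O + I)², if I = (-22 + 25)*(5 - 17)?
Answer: 16384/9 ≈ 1820.4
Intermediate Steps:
V(M) = 1/(2*M)
O = -20/3 (O = -4 + 2*((2*4)*((½)/(-3))) = -4 + 2*(8*((½)*(-⅓))) = -4 + 2*(8*(-⅙)) = -4 + 2*(-4/3) = -4 - 8/3 = -20/3 ≈ -6.6667)
I = -36 (I = 3*(-12) = -36)
(O + I)² = (-20/3 - 36)² = (-128/3)² = 16384/9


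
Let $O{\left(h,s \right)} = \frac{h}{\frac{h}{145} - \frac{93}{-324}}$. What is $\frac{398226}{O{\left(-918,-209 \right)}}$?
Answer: $\frac{6281948779}{2395980} \approx 2621.9$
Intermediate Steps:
$O{\left(h,s \right)} = \frac{h}{\frac{31}{108} + \frac{h}{145}}$ ($O{\left(h,s \right)} = \frac{h}{h \frac{1}{145} - - \frac{31}{108}} = \frac{h}{\frac{h}{145} + \frac{31}{108}} = \frac{h}{\frac{31}{108} + \frac{h}{145}}$)
$\frac{398226}{O{\left(-918,-209 \right)}} = \frac{398226}{15660 \left(-918\right) \frac{1}{4495 + 108 \left(-918\right)}} = \frac{398226}{15660 \left(-918\right) \frac{1}{4495 - 99144}} = \frac{398226}{15660 \left(-918\right) \frac{1}{-94649}} = \frac{398226}{15660 \left(-918\right) \left(- \frac{1}{94649}\right)} = \frac{398226}{\frac{14375880}{94649}} = 398226 \cdot \frac{94649}{14375880} = \frac{6281948779}{2395980}$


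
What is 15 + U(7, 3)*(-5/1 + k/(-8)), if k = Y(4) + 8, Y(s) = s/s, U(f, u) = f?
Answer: -223/8 ≈ -27.875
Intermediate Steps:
Y(s) = 1
k = 9 (k = 1 + 8 = 9)
15 + U(7, 3)*(-5/1 + k/(-8)) = 15 + 7*(-5/1 + 9/(-8)) = 15 + 7*(-5*1 + 9*(-⅛)) = 15 + 7*(-5 - 9/8) = 15 + 7*(-49/8) = 15 - 343/8 = -223/8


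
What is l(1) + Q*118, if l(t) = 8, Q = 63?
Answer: 7442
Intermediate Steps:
l(1) + Q*118 = 8 + 63*118 = 8 + 7434 = 7442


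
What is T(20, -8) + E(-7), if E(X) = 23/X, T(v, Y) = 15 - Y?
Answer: 138/7 ≈ 19.714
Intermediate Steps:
T(20, -8) + E(-7) = (15 - 1*(-8)) + 23/(-7) = (15 + 8) + 23*(-⅐) = 23 - 23/7 = 138/7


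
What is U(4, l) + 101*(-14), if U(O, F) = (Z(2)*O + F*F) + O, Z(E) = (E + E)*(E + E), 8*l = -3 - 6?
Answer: -86063/64 ≈ -1344.7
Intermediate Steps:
l = -9/8 (l = (-3 - 6)/8 = (⅛)*(-9) = -9/8 ≈ -1.1250)
Z(E) = 4*E² (Z(E) = (2*E)*(2*E) = 4*E²)
U(O, F) = F² + 17*O (U(O, F) = ((4*2²)*O + F*F) + O = ((4*4)*O + F²) + O = (16*O + F²) + O = (F² + 16*O) + O = F² + 17*O)
U(4, l) + 101*(-14) = ((-9/8)² + 17*4) + 101*(-14) = (81/64 + 68) - 1414 = 4433/64 - 1414 = -86063/64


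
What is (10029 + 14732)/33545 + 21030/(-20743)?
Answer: -191833927/695823935 ≈ -0.27569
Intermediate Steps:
(10029 + 14732)/33545 + 21030/(-20743) = 24761*(1/33545) + 21030*(-1/20743) = 24761/33545 - 21030/20743 = -191833927/695823935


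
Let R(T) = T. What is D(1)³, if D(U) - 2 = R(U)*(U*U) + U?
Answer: 64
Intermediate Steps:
D(U) = 2 + U + U³ (D(U) = 2 + (U*(U*U) + U) = 2 + (U*U² + U) = 2 + (U³ + U) = 2 + (U + U³) = 2 + U + U³)
D(1)³ = (2 + 1 + 1³)³ = (2 + 1 + 1)³ = 4³ = 64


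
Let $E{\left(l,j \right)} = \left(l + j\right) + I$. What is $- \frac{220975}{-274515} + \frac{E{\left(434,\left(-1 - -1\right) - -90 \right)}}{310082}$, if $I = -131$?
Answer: $\frac{13725650869}{17024432046} \approx 0.80623$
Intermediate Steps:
$E{\left(l,j \right)} = -131 + j + l$ ($E{\left(l,j \right)} = \left(l + j\right) - 131 = \left(j + l\right) - 131 = -131 + j + l$)
$- \frac{220975}{-274515} + \frac{E{\left(434,\left(-1 - -1\right) - -90 \right)}}{310082} = - \frac{220975}{-274515} + \frac{-131 - -90 + 434}{310082} = \left(-220975\right) \left(- \frac{1}{274515}\right) + \left(-131 + \left(\left(-1 + 1\right) + 90\right) + 434\right) \frac{1}{310082} = \frac{44195}{54903} + \left(-131 + \left(0 + 90\right) + 434\right) \frac{1}{310082} = \frac{44195}{54903} + \left(-131 + 90 + 434\right) \frac{1}{310082} = \frac{44195}{54903} + 393 \cdot \frac{1}{310082} = \frac{44195}{54903} + \frac{393}{310082} = \frac{13725650869}{17024432046}$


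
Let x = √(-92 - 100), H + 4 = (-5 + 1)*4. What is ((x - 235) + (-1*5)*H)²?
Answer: 18033 - 2160*I*√3 ≈ 18033.0 - 3741.2*I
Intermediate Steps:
H = -20 (H = -4 + (-5 + 1)*4 = -4 - 4*4 = -4 - 16 = -20)
x = 8*I*√3 (x = √(-192) = 8*I*√3 ≈ 13.856*I)
((x - 235) + (-1*5)*H)² = ((8*I*√3 - 235) - 1*5*(-20))² = ((-235 + 8*I*√3) - 5*(-20))² = ((-235 + 8*I*√3) + 100)² = (-135 + 8*I*√3)²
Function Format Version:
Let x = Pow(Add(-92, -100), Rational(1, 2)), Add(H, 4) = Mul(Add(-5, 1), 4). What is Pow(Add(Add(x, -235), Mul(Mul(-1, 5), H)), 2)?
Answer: Add(18033, Mul(-2160, I, Pow(3, Rational(1, 2)))) ≈ Add(18033., Mul(-3741.2, I))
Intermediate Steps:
H = -20 (H = Add(-4, Mul(Add(-5, 1), 4)) = Add(-4, Mul(-4, 4)) = Add(-4, -16) = -20)
x = Mul(8, I, Pow(3, Rational(1, 2))) (x = Pow(-192, Rational(1, 2)) = Mul(8, I, Pow(3, Rational(1, 2))) ≈ Mul(13.856, I))
Pow(Add(Add(x, -235), Mul(Mul(-1, 5), H)), 2) = Pow(Add(Add(Mul(8, I, Pow(3, Rational(1, 2))), -235), Mul(Mul(-1, 5), -20)), 2) = Pow(Add(Add(-235, Mul(8, I, Pow(3, Rational(1, 2)))), Mul(-5, -20)), 2) = Pow(Add(Add(-235, Mul(8, I, Pow(3, Rational(1, 2)))), 100), 2) = Pow(Add(-135, Mul(8, I, Pow(3, Rational(1, 2)))), 2)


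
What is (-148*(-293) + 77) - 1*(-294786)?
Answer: 338227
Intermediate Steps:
(-148*(-293) + 77) - 1*(-294786) = (43364 + 77) + 294786 = 43441 + 294786 = 338227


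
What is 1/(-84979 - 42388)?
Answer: -1/127367 ≈ -7.8513e-6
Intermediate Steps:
1/(-84979 - 42388) = 1/(-127367) = -1/127367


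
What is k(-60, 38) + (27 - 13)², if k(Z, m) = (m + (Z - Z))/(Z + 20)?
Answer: 3901/20 ≈ 195.05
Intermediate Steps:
k(Z, m) = m/(20 + Z) (k(Z, m) = (m + 0)/(20 + Z) = m/(20 + Z))
k(-60, 38) + (27 - 13)² = 38/(20 - 60) + (27 - 13)² = 38/(-40) + 14² = 38*(-1/40) + 196 = -19/20 + 196 = 3901/20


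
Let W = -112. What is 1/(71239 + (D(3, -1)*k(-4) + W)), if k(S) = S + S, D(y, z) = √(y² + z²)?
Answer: 71127/5059049489 + 8*√10/5059049489 ≈ 1.4064e-5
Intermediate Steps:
k(S) = 2*S
1/(71239 + (D(3, -1)*k(-4) + W)) = 1/(71239 + (√(3² + (-1)²)*(2*(-4)) - 112)) = 1/(71239 + (√(9 + 1)*(-8) - 112)) = 1/(71239 + (√10*(-8) - 112)) = 1/(71239 + (-8*√10 - 112)) = 1/(71239 + (-112 - 8*√10)) = 1/(71127 - 8*√10)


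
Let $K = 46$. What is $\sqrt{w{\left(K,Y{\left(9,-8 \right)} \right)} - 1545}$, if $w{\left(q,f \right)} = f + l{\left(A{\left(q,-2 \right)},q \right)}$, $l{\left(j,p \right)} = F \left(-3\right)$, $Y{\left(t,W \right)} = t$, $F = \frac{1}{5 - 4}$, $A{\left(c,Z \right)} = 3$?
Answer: $9 i \sqrt{19} \approx 39.23 i$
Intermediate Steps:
$F = 1$ ($F = 1^{-1} = 1$)
$l{\left(j,p \right)} = -3$ ($l{\left(j,p \right)} = 1 \left(-3\right) = -3$)
$w{\left(q,f \right)} = -3 + f$ ($w{\left(q,f \right)} = f - 3 = -3 + f$)
$\sqrt{w{\left(K,Y{\left(9,-8 \right)} \right)} - 1545} = \sqrt{\left(-3 + 9\right) - 1545} = \sqrt{6 - 1545} = \sqrt{-1539} = 9 i \sqrt{19}$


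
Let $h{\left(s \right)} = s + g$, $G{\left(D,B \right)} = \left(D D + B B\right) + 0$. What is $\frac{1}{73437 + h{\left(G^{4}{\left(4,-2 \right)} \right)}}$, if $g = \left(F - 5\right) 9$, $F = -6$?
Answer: $\frac{1}{233338} \approx 4.2856 \cdot 10^{-6}$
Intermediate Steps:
$g = -99$ ($g = \left(-6 - 5\right) 9 = \left(-11\right) 9 = -99$)
$G{\left(D,B \right)} = B^{2} + D^{2}$ ($G{\left(D,B \right)} = \left(D^{2} + B^{2}\right) + 0 = \left(B^{2} + D^{2}\right) + 0 = B^{2} + D^{2}$)
$h{\left(s \right)} = -99 + s$ ($h{\left(s \right)} = s - 99 = -99 + s$)
$\frac{1}{73437 + h{\left(G^{4}{\left(4,-2 \right)} \right)}} = \frac{1}{73437 - \left(99 - \left(\left(-2\right)^{2} + 4^{2}\right)^{4}\right)} = \frac{1}{73437 - \left(99 - \left(4 + 16\right)^{4}\right)} = \frac{1}{73437 - \left(99 - 20^{4}\right)} = \frac{1}{73437 + \left(-99 + 160000\right)} = \frac{1}{73437 + 159901} = \frac{1}{233338}$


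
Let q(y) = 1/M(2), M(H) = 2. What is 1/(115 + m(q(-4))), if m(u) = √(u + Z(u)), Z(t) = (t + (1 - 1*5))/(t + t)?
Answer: 115/13228 - I*√3/13228 ≈ 0.0086937 - 0.00013094*I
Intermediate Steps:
Z(t) = (-4 + t)/(2*t) (Z(t) = (t + (1 - 5))/((2*t)) = (t - 4)*(1/(2*t)) = (-4 + t)*(1/(2*t)) = (-4 + t)/(2*t))
q(y) = ½ (q(y) = 1/2 = ½)
m(u) = √(u + (-4 + u)/(2*u))
1/(115 + m(q(-4))) = 1/(115 + √(2 - 8/½ + 4*(½))/2) = 1/(115 + √(2 - 8*2 + 2)/2) = 1/(115 + √(2 - 16 + 2)/2) = 1/(115 + √(-12)/2) = 1/(115 + (2*I*√3)/2) = 1/(115 + I*√3)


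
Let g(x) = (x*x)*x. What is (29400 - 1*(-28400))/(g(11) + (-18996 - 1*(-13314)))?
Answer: -57800/4351 ≈ -13.284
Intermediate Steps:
g(x) = x³ (g(x) = x²*x = x³)
(29400 - 1*(-28400))/(g(11) + (-18996 - 1*(-13314))) = (29400 - 1*(-28400))/(11³ + (-18996 - 1*(-13314))) = (29400 + 28400)/(1331 + (-18996 + 13314)) = 57800/(1331 - 5682) = 57800/(-4351) = 57800*(-1/4351) = -57800/4351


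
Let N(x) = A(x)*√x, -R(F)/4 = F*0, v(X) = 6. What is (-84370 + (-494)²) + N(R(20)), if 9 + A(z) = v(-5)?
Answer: 159666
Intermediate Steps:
R(F) = 0 (R(F) = -4*F*0 = -4*0 = 0)
A(z) = -3 (A(z) = -9 + 6 = -3)
N(x) = -3*√x
(-84370 + (-494)²) + N(R(20)) = (-84370 + (-494)²) - 3*√0 = (-84370 + 244036) - 3*0 = 159666 + 0 = 159666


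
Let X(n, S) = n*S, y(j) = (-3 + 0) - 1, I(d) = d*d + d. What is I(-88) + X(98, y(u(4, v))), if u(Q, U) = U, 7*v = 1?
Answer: 7264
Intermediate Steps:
v = 1/7 (v = (1/7)*1 = 1/7 ≈ 0.14286)
I(d) = d + d**2 (I(d) = d**2 + d = d + d**2)
y(j) = -4 (y(j) = -3 - 1 = -4)
X(n, S) = S*n
I(-88) + X(98, y(u(4, v))) = -88*(1 - 88) - 4*98 = -88*(-87) - 392 = 7656 - 392 = 7264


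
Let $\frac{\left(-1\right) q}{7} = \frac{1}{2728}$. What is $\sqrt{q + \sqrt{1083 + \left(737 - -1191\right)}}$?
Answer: $\frac{\sqrt{-4774 + 1860496 \sqrt{3011}}}{1364} \approx 7.4074$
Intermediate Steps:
$q = - \frac{7}{2728} \approx -0.002566$
$\sqrt{q + \sqrt{1083 + \left(737 - -1191\right)}} = \sqrt{- \frac{7}{2728} + \sqrt{1083 + \left(737 - -1191\right)}} = \sqrt{- \frac{7}{2728} + \sqrt{1083 + \left(737 + 1191\right)}} = \sqrt{- \frac{7}{2728} + \sqrt{1083 + 1928}} = \sqrt{- \frac{7}{2728} + \sqrt{3011}}$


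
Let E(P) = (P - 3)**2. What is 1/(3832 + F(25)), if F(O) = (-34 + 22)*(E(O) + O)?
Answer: -1/2276 ≈ -0.00043937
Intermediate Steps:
E(P) = (-3 + P)**2
F(O) = -12*O - 12*(-3 + O)**2 (F(O) = (-34 + 22)*((-3 + O)**2 + O) = -12*(O + (-3 + O)**2) = -12*O - 12*(-3 + O)**2)
1/(3832 + F(25)) = 1/(3832 + (-12*25 - 12*(-3 + 25)**2)) = 1/(3832 + (-300 - 12*22**2)) = 1/(3832 + (-300 - 12*484)) = 1/(3832 + (-300 - 5808)) = 1/(3832 - 6108) = 1/(-2276) = -1/2276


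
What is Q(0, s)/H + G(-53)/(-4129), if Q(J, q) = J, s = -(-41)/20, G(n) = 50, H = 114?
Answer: -50/4129 ≈ -0.012109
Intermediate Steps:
s = 41/20 (s = -(-41)/20 = -1*(-41/20) = 41/20 ≈ 2.0500)
Q(0, s)/H + G(-53)/(-4129) = 0/114 + 50/(-4129) = 0*(1/114) + 50*(-1/4129) = 0 - 50/4129 = -50/4129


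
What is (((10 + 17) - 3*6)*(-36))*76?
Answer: -24624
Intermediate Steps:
(((10 + 17) - 3*6)*(-36))*76 = ((27 - 18)*(-36))*76 = (9*(-36))*76 = -324*76 = -24624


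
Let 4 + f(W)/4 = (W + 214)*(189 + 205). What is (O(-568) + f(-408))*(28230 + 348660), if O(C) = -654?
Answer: -115484372460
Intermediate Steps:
f(W) = 337248 + 1576*W (f(W) = -16 + 4*((W + 214)*(189 + 205)) = -16 + 4*((214 + W)*394) = -16 + 4*(84316 + 394*W) = -16 + (337264 + 1576*W) = 337248 + 1576*W)
(O(-568) + f(-408))*(28230 + 348660) = (-654 + (337248 + 1576*(-408)))*(28230 + 348660) = (-654 + (337248 - 643008))*376890 = (-654 - 305760)*376890 = -306414*376890 = -115484372460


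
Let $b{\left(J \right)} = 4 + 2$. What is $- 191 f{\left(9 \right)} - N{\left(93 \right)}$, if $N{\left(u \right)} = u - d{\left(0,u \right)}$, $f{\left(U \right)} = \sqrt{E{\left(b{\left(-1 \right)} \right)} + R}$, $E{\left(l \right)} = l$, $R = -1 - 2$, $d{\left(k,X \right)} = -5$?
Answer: $-98 - 191 \sqrt{3} \approx -428.82$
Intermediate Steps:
$R = -3$
$b{\left(J \right)} = 6$
$f{\left(U \right)} = \sqrt{3}$ ($f{\left(U \right)} = \sqrt{6 - 3} = \sqrt{3}$)
$N{\left(u \right)} = 5 + u$ ($N{\left(u \right)} = u - -5 = u + 5 = 5 + u$)
$- 191 f{\left(9 \right)} - N{\left(93 \right)} = - 191 \sqrt{3} - \left(5 + 93\right) = - 191 \sqrt{3} - 98 = -98 - 191 \sqrt{3}$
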